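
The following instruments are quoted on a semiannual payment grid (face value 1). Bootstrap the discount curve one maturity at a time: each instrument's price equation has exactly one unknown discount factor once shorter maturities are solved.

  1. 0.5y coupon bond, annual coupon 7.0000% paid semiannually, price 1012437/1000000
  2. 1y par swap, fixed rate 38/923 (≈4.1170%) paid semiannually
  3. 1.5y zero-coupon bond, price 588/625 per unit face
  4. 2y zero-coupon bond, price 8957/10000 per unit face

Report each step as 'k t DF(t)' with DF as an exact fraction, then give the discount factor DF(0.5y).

step 1 [0.5y] bond c/2=7/200: DF=(1012437/1000000 − 7/200·(0))/(1+7/200) = 4891/5000 ≈ 0.978200
step 2 [1y] swap r/2=19/923: DF=(1 − 19/923·(0.978200))/(1+19/923) = 9601/10000 ≈ 0.960100
step 3 [1.5y] zero: DF = P = 588/625 ≈ 0.940800
step 4 [2y] zero: DF = P = 8957/10000 ≈ 0.895700

1 1/2 4891/5000
2 1 9601/10000
3 3/2 588/625
4 2 8957/10000
DF(0.5y) = 4891/5000 ≈ 0.978200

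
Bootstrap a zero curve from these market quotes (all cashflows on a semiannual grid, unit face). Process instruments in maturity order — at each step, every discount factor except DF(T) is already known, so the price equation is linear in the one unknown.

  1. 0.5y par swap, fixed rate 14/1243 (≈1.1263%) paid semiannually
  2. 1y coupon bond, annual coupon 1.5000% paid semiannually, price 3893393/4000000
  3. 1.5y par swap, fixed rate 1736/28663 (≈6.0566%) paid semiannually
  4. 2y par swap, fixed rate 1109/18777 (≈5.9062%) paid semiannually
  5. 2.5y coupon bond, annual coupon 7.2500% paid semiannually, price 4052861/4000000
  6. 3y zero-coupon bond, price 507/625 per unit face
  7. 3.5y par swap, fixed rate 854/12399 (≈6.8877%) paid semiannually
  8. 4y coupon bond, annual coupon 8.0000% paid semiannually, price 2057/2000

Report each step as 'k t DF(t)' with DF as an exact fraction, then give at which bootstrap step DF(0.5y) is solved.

1 1/2 1243/1250
2 1 9587/10000
3 3/2 2283/2500
4 2 8891/10000
5 5/2 529/625
6 3 507/625
7 7/2 1573/2000
8 4 1501/2000
DF(0.5y) is solved at step 1

step 1 [0.5y] swap r/2=7/1243: DF=(1 − 7/1243·(0))/(1+7/1243) = 1243/1250 ≈ 0.994400
step 2 [1y] bond c/2=3/400: DF=(3893393/4000000 − 3/400·(0.994400))/(1+3/400) = 9587/10000 ≈ 0.958700
step 3 [1.5y] swap r/2=868/28663: DF=(1 − 868/28663·(0.994400+0.958700))/(1+868/28663) = 2283/2500 ≈ 0.913200
step 4 [2y] swap r/2=1109/37554: DF=(1 − 1109/37554·(0.994400+0.958700+0.913200))/(1+1109/37554) = 8891/10000 ≈ 0.889100
step 5 [2.5y] bond c/2=29/800: DF=(4052861/4000000 − 29/800·(0.994400+0.958700+0.913200+0.889100))/(1+29/800) = 529/625 ≈ 0.846400
step 6 [3y] zero: DF = P = 507/625 ≈ 0.811200
step 7 [3.5y] swap r/2=427/12399: DF=(1 − 427/12399·(0.994400+0.958700+0.913200+0.889100+0.846400+0.811200))/(1+427/12399) = 1573/2000 ≈ 0.786500
step 8 [4y] bond c/2=1/25: DF=(2057/2000 − 1/25·(0.994400+0.958700+0.913200+0.889100+0.846400+0.811200+0.786500))/(1+1/25) = 1501/2000 ≈ 0.750500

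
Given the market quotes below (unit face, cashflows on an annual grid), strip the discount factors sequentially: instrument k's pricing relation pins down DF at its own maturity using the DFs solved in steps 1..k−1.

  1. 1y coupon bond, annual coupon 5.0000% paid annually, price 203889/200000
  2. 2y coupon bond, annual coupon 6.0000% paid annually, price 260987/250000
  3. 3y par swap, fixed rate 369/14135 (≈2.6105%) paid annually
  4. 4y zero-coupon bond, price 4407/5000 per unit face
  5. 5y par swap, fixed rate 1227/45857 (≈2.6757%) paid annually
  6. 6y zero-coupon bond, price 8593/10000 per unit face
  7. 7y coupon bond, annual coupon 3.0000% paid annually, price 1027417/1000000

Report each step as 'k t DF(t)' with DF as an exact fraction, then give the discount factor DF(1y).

1 1 9709/10000
2 2 9299/10000
3 3 4631/5000
4 4 4407/5000
5 5 8773/10000
6 6 8593/10000
7 7 8389/10000
DF(1y) = 9709/10000 ≈ 0.970900

step 1 [1y] bond c/1=1/20: DF=(203889/200000 − 1/20·(0))/(1+1/20) = 9709/10000 ≈ 0.970900
step 2 [2y] bond c/1=3/50: DF=(260987/250000 − 3/50·(0.970900))/(1+3/50) = 9299/10000 ≈ 0.929900
step 3 [3y] swap r/1=369/14135: DF=(1 − 369/14135·(0.970900+0.929900))/(1+369/14135) = 4631/5000 ≈ 0.926200
step 4 [4y] zero: DF = P = 4407/5000 ≈ 0.881400
step 5 [5y] swap r/1=1227/45857: DF=(1 − 1227/45857·(0.970900+0.929900+0.926200+0.881400))/(1+1227/45857) = 8773/10000 ≈ 0.877300
step 6 [6y] zero: DF = P = 8593/10000 ≈ 0.859300
step 7 [7y] bond c/1=3/100: DF=(1027417/1000000 − 3/100·(0.970900+0.929900+0.926200+0.881400+0.877300+0.859300))/(1+3/100) = 8389/10000 ≈ 0.838900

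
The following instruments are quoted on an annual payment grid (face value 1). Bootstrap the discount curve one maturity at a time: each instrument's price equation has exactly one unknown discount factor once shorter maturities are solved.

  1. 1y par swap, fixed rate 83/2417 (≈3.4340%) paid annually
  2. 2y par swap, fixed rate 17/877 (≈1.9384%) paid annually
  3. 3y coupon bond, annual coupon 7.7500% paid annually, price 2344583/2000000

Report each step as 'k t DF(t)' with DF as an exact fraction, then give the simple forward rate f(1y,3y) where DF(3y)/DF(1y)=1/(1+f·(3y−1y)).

step 1 [1y] swap r/1=83/2417: DF=(1 − 83/2417·(0))/(1+83/2417) = 2417/2500 ≈ 0.966800
step 2 [2y] swap r/1=17/877: DF=(1 − 17/877·(0.966800))/(1+17/877) = 4813/5000 ≈ 0.962600
step 3 [3y] bond c/1=31/400: DF=(2344583/2000000 − 31/400·(0.966800+0.962600))/(1+31/400) = 2373/2500 ≈ 0.949200

1 1 2417/2500
2 2 4813/5000
3 3 2373/2500
f(1y,3y) = ((2417/2500)/(2373/2500) − 1)/(2) = 22/2373 ≈ 0.9271%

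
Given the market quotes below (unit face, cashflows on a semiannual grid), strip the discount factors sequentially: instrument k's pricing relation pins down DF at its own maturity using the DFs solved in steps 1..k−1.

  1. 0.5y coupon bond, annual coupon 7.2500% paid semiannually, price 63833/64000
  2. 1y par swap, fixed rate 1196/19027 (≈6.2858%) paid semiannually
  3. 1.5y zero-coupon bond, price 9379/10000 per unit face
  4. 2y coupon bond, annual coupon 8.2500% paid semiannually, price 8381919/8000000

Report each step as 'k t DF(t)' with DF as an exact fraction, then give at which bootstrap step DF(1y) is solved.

1 1/2 77/80
2 1 4701/5000
3 3/2 9379/10000
4 2 8937/10000
DF(1y) is solved at step 2

step 1 [0.5y] bond c/2=29/800: DF=(63833/64000 − 29/800·(0))/(1+29/800) = 77/80 ≈ 0.962500
step 2 [1y] swap r/2=598/19027: DF=(1 − 598/19027·(0.962500))/(1+598/19027) = 4701/5000 ≈ 0.940200
step 3 [1.5y] zero: DF = P = 9379/10000 ≈ 0.937900
step 4 [2y] bond c/2=33/800: DF=(8381919/8000000 − 33/800·(0.962500+0.940200+0.937900))/(1+33/800) = 8937/10000 ≈ 0.893700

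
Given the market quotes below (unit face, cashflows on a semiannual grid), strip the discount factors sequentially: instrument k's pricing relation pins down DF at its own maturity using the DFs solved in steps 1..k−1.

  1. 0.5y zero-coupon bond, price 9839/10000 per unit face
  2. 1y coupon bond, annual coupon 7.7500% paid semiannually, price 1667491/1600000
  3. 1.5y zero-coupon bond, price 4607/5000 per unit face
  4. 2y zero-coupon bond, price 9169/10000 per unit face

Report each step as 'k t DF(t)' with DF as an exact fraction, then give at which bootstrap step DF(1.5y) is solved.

step 1 [0.5y] zero: DF = P = 9839/10000 ≈ 0.983900
step 2 [1y] bond c/2=31/800: DF=(1667491/1600000 − 31/800·(0.983900))/(1+31/800) = 4833/5000 ≈ 0.966600
step 3 [1.5y] zero: DF = P = 4607/5000 ≈ 0.921400
step 4 [2y] zero: DF = P = 9169/10000 ≈ 0.916900

1 1/2 9839/10000
2 1 4833/5000
3 3/2 4607/5000
4 2 9169/10000
DF(1.5y) is solved at step 3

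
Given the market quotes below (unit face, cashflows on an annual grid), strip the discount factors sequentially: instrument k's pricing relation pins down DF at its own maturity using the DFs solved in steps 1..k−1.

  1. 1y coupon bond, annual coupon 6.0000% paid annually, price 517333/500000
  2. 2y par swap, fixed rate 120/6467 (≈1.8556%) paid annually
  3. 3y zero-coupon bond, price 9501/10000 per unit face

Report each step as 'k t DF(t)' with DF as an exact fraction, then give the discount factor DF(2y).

1 1 9761/10000
2 2 241/250
3 3 9501/10000
DF(2y) = 241/250 ≈ 0.964000

step 1 [1y] bond c/1=3/50: DF=(517333/500000 − 3/50·(0))/(1+3/50) = 9761/10000 ≈ 0.976100
step 2 [2y] swap r/1=120/6467: DF=(1 − 120/6467·(0.976100))/(1+120/6467) = 241/250 ≈ 0.964000
step 3 [3y] zero: DF = P = 9501/10000 ≈ 0.950100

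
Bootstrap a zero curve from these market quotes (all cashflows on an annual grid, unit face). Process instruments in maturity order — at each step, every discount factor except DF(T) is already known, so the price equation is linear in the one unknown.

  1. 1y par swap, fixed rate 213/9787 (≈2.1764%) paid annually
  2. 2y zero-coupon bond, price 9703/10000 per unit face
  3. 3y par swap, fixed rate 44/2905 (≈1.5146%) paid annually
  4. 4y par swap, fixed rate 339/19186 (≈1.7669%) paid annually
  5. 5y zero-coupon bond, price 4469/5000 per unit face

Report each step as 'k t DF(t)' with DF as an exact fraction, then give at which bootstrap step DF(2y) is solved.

step 1 [1y] swap r/1=213/9787: DF=(1 − 213/9787·(0))/(1+213/9787) = 9787/10000 ≈ 0.978700
step 2 [2y] zero: DF = P = 9703/10000 ≈ 0.970300
step 3 [3y] swap r/1=44/2905: DF=(1 − 44/2905·(0.978700+0.970300))/(1+44/2905) = 239/250 ≈ 0.956000
step 4 [4y] swap r/1=339/19186: DF=(1 − 339/19186·(0.978700+0.970300+0.956000))/(1+339/19186) = 4661/5000 ≈ 0.932200
step 5 [5y] zero: DF = P = 4469/5000 ≈ 0.893800

1 1 9787/10000
2 2 9703/10000
3 3 239/250
4 4 4661/5000
5 5 4469/5000
DF(2y) is solved at step 2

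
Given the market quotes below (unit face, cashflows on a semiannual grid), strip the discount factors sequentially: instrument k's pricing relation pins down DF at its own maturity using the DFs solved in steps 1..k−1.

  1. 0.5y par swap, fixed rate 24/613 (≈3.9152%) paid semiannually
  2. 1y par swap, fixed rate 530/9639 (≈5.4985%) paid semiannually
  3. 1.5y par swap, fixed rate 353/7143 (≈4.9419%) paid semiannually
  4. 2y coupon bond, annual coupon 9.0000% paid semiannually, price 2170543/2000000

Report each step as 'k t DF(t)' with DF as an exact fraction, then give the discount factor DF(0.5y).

1 1/2 613/625
2 1 947/1000
3 3/2 4647/5000
4 2 1831/2000
DF(0.5y) = 613/625 ≈ 0.980800

step 1 [0.5y] swap r/2=12/613: DF=(1 − 12/613·(0))/(1+12/613) = 613/625 ≈ 0.980800
step 2 [1y] swap r/2=265/9639: DF=(1 − 265/9639·(0.980800))/(1+265/9639) = 947/1000 ≈ 0.947000
step 3 [1.5y] swap r/2=353/14286: DF=(1 − 353/14286·(0.980800+0.947000))/(1+353/14286) = 4647/5000 ≈ 0.929400
step 4 [2y] bond c/2=9/200: DF=(2170543/2000000 − 9/200·(0.980800+0.947000+0.929400))/(1+9/200) = 1831/2000 ≈ 0.915500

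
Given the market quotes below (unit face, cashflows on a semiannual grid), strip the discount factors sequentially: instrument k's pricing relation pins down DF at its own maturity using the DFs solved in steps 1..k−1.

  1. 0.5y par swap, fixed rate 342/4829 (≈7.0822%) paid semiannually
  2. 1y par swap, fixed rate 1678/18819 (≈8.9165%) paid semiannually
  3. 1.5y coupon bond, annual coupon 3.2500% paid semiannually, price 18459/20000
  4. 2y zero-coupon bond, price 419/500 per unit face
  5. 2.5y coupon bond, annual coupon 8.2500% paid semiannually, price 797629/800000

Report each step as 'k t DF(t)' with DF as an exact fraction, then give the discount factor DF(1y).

1 1/2 4829/5000
2 1 9161/10000
3 3/2 8781/10000
4 2 419/500
5 5/2 163/200
DF(1y) = 9161/10000 ≈ 0.916100

step 1 [0.5y] swap r/2=171/4829: DF=(1 − 171/4829·(0))/(1+171/4829) = 4829/5000 ≈ 0.965800
step 2 [1y] swap r/2=839/18819: DF=(1 − 839/18819·(0.965800))/(1+839/18819) = 9161/10000 ≈ 0.916100
step 3 [1.5y] bond c/2=13/800: DF=(18459/20000 − 13/800·(0.965800+0.916100))/(1+13/800) = 8781/10000 ≈ 0.878100
step 4 [2y] zero: DF = P = 419/500 ≈ 0.838000
step 5 [2.5y] bond c/2=33/800: DF=(797629/800000 − 33/800·(0.965800+0.916100+0.878100+0.838000))/(1+33/800) = 163/200 ≈ 0.815000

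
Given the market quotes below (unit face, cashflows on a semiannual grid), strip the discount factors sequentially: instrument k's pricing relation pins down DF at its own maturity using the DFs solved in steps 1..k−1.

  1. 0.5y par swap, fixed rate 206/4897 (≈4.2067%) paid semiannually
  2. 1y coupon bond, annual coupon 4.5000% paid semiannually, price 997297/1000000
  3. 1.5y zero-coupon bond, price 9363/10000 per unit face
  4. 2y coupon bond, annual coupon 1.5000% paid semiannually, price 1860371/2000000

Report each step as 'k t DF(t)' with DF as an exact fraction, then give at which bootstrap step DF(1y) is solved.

step 1 [0.5y] swap r/2=103/4897: DF=(1 − 103/4897·(0))/(1+103/4897) = 4897/5000 ≈ 0.979400
step 2 [1y] bond c/2=9/400: DF=(997297/1000000 − 9/400·(0.979400))/(1+9/400) = 4769/5000 ≈ 0.953800
step 3 [1.5y] zero: DF = P = 9363/10000 ≈ 0.936300
step 4 [2y] bond c/2=3/400: DF=(1860371/2000000 − 3/400·(0.979400+0.953800+0.936300))/(1+3/400) = 9019/10000 ≈ 0.901900

1 1/2 4897/5000
2 1 4769/5000
3 3/2 9363/10000
4 2 9019/10000
DF(1y) is solved at step 2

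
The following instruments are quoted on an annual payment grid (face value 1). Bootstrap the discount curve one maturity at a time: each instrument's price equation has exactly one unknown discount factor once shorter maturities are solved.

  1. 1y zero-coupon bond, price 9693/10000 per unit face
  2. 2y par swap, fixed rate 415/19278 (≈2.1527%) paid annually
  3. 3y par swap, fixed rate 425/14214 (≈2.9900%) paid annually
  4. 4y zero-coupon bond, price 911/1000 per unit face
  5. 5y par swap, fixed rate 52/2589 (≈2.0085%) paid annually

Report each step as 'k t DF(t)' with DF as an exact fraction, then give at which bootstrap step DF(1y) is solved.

step 1 [1y] zero: DF = P = 9693/10000 ≈ 0.969300
step 2 [2y] swap r/1=415/19278: DF=(1 − 415/19278·(0.969300))/(1+415/19278) = 1917/2000 ≈ 0.958500
step 3 [3y] swap r/1=425/14214: DF=(1 − 425/14214·(0.969300+0.958500))/(1+425/14214) = 183/200 ≈ 0.915000
step 4 [4y] zero: DF = P = 911/1000 ≈ 0.911000
step 5 [5y] swap r/1=52/2589: DF=(1 − 52/2589·(0.969300+0.958500+0.915000+0.911000))/(1+52/2589) = 1133/1250 ≈ 0.906400

1 1 9693/10000
2 2 1917/2000
3 3 183/200
4 4 911/1000
5 5 1133/1250
DF(1y) is solved at step 1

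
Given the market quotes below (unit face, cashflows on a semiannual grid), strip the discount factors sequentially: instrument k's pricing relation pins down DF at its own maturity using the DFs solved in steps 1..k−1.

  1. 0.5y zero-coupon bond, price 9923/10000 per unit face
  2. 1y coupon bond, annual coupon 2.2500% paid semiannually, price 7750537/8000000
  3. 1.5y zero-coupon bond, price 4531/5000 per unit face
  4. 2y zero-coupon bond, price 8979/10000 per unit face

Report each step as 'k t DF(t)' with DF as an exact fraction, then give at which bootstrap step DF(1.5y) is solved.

1 1/2 9923/10000
2 1 947/1000
3 3/2 4531/5000
4 2 8979/10000
DF(1.5y) is solved at step 3

step 1 [0.5y] zero: DF = P = 9923/10000 ≈ 0.992300
step 2 [1y] bond c/2=9/800: DF=(7750537/8000000 − 9/800·(0.992300))/(1+9/800) = 947/1000 ≈ 0.947000
step 3 [1.5y] zero: DF = P = 4531/5000 ≈ 0.906200
step 4 [2y] zero: DF = P = 8979/10000 ≈ 0.897900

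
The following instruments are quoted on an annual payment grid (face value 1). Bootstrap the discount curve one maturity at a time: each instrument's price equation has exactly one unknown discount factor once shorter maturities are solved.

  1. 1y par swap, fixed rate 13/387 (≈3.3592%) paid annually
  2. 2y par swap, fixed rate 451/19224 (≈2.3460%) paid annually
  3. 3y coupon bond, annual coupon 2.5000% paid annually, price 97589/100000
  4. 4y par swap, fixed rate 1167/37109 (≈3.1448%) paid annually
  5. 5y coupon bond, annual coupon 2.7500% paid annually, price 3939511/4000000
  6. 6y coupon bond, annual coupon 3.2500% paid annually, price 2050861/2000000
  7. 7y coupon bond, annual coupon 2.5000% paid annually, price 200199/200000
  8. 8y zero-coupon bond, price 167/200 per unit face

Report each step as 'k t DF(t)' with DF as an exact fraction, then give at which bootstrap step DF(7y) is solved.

1 1 387/400
2 2 9549/10000
3 3 2263/2500
4 4 8833/10000
5 5 537/625
6 6 8493/10000
7 7 2111/2500
8 8 167/200
DF(7y) is solved at step 7

step 1 [1y] swap r/1=13/387: DF=(1 − 13/387·(0))/(1+13/387) = 387/400 ≈ 0.967500
step 2 [2y] swap r/1=451/19224: DF=(1 − 451/19224·(0.967500))/(1+451/19224) = 9549/10000 ≈ 0.954900
step 3 [3y] bond c/1=1/40: DF=(97589/100000 − 1/40·(0.967500+0.954900))/(1+1/40) = 2263/2500 ≈ 0.905200
step 4 [4y] swap r/1=1167/37109: DF=(1 − 1167/37109·(0.967500+0.954900+0.905200))/(1+1167/37109) = 8833/10000 ≈ 0.883300
step 5 [5y] bond c/1=11/400: DF=(3939511/4000000 − 11/400·(0.967500+0.954900+0.905200+0.883300))/(1+11/400) = 537/625 ≈ 0.859200
step 6 [6y] bond c/1=13/400: DF=(2050861/2000000 − 13/400·(0.967500+0.954900+0.905200+0.883300+0.859200))/(1+13/400) = 8493/10000 ≈ 0.849300
step 7 [7y] bond c/1=1/40: DF=(200199/200000 − 1/40·(0.967500+0.954900+0.905200+0.883300+0.859200+0.849300))/(1+1/40) = 2111/2500 ≈ 0.844400
step 8 [8y] zero: DF = P = 167/200 ≈ 0.835000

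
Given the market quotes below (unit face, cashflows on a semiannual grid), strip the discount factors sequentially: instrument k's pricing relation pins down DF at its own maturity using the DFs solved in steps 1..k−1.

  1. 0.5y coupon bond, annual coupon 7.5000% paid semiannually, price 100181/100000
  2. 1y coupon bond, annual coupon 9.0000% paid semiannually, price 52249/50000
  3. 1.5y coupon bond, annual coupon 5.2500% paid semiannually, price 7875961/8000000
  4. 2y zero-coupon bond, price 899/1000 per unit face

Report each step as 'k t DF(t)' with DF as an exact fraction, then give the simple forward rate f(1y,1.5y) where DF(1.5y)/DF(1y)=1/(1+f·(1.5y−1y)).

1 1/2 1207/1250
2 1 599/625
3 3/2 9101/10000
4 2 899/1000
f(1y,1.5y) = ((599/625)/(9101/10000) − 1)/(1/2) = 966/9101 ≈ 10.6142%

step 1 [0.5y] bond c/2=3/80: DF=(100181/100000 − 3/80·(0))/(1+3/80) = 1207/1250 ≈ 0.965600
step 2 [1y] bond c/2=9/200: DF=(52249/50000 − 9/200·(0.965600))/(1+9/200) = 599/625 ≈ 0.958400
step 3 [1.5y] bond c/2=21/800: DF=(7875961/8000000 − 21/800·(0.965600+0.958400))/(1+21/800) = 9101/10000 ≈ 0.910100
step 4 [2y] zero: DF = P = 899/1000 ≈ 0.899000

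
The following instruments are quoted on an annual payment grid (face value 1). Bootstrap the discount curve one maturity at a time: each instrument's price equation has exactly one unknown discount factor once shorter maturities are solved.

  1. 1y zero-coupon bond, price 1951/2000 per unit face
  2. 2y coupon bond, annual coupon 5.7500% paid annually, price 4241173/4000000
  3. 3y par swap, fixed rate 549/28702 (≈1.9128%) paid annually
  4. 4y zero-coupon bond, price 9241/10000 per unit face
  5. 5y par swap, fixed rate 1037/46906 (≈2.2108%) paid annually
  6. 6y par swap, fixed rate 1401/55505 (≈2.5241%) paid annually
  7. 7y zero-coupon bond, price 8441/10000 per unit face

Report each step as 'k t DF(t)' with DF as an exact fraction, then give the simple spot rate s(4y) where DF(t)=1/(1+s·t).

1 1 1951/2000
2 2 1187/1250
3 3 9451/10000
4 4 9241/10000
5 5 8963/10000
6 6 8599/10000
7 7 8441/10000
s(4y) = (1/(9241/10000) − 1)/(4) = 759/36964 ≈ 2.0533%

step 1 [1y] zero: DF = P = 1951/2000 ≈ 0.975500
step 2 [2y] bond c/1=23/400: DF=(4241173/4000000 − 23/400·(0.975500))/(1+23/400) = 1187/1250 ≈ 0.949600
step 3 [3y] swap r/1=549/28702: DF=(1 − 549/28702·(0.975500+0.949600))/(1+549/28702) = 9451/10000 ≈ 0.945100
step 4 [4y] zero: DF = P = 9241/10000 ≈ 0.924100
step 5 [5y] swap r/1=1037/46906: DF=(1 − 1037/46906·(0.975500+0.949600+0.945100+0.924100))/(1+1037/46906) = 8963/10000 ≈ 0.896300
step 6 [6y] swap r/1=1401/55505: DF=(1 − 1401/55505·(0.975500+0.949600+0.945100+0.924100+0.896300))/(1+1401/55505) = 8599/10000 ≈ 0.859900
step 7 [7y] zero: DF = P = 8441/10000 ≈ 0.844100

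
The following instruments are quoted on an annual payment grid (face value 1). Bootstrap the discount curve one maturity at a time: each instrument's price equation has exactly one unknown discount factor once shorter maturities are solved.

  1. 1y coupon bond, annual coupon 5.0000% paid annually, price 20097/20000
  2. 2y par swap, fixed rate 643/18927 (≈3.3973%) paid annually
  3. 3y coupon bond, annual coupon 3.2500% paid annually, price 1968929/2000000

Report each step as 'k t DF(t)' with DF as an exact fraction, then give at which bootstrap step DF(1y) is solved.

step 1 [1y] bond c/1=1/20: DF=(20097/20000 − 1/20·(0))/(1+1/20) = 957/1000 ≈ 0.957000
step 2 [2y] swap r/1=643/18927: DF=(1 − 643/18927·(0.957000))/(1+643/18927) = 9357/10000 ≈ 0.935700
step 3 [3y] bond c/1=13/400: DF=(1968929/2000000 − 13/400·(0.957000+0.935700))/(1+13/400) = 8939/10000 ≈ 0.893900

1 1 957/1000
2 2 9357/10000
3 3 8939/10000
DF(1y) is solved at step 1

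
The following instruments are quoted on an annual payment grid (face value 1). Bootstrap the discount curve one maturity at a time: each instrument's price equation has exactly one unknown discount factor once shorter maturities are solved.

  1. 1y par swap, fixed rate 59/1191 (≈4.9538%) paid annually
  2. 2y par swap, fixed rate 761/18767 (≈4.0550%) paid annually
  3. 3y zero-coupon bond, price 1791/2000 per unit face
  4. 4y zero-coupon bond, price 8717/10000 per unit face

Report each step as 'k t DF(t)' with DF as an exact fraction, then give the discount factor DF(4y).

1 1 1191/1250
2 2 9239/10000
3 3 1791/2000
4 4 8717/10000
DF(4y) = 8717/10000 ≈ 0.871700

step 1 [1y] swap r/1=59/1191: DF=(1 − 59/1191·(0))/(1+59/1191) = 1191/1250 ≈ 0.952800
step 2 [2y] swap r/1=761/18767: DF=(1 − 761/18767·(0.952800))/(1+761/18767) = 9239/10000 ≈ 0.923900
step 3 [3y] zero: DF = P = 1791/2000 ≈ 0.895500
step 4 [4y] zero: DF = P = 8717/10000 ≈ 0.871700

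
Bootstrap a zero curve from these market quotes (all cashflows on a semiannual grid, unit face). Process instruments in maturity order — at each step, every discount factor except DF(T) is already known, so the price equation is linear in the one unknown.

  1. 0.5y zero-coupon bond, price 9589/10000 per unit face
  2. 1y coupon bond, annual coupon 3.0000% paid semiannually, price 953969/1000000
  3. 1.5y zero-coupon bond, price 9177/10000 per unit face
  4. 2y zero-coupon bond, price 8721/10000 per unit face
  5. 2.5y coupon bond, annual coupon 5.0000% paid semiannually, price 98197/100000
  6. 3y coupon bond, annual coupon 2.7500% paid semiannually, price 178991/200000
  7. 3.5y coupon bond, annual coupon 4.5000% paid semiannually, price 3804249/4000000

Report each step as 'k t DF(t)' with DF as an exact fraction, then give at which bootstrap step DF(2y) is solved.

1 1/2 9589/10000
2 1 9257/10000
3 3/2 9177/10000
4 2 8721/10000
5 5/2 2171/2500
6 3 2053/2500
7 7/2 8121/10000
DF(2y) is solved at step 4

step 1 [0.5y] zero: DF = P = 9589/10000 ≈ 0.958900
step 2 [1y] bond c/2=3/200: DF=(953969/1000000 − 3/200·(0.958900))/(1+3/200) = 9257/10000 ≈ 0.925700
step 3 [1.5y] zero: DF = P = 9177/10000 ≈ 0.917700
step 4 [2y] zero: DF = P = 8721/10000 ≈ 0.872100
step 5 [2.5y] bond c/2=1/40: DF=(98197/100000 − 1/40·(0.958900+0.925700+0.917700+0.872100))/(1+1/40) = 2171/2500 ≈ 0.868400
step 6 [3y] bond c/2=11/800: DF=(178991/200000 − 11/800·(0.958900+0.925700+0.917700+0.872100+0.868400))/(1+11/800) = 2053/2500 ≈ 0.821200
step 7 [3.5y] bond c/2=9/400: DF=(3804249/4000000 − 9/400·(0.958900+0.925700+0.917700+0.872100+0.868400+0.821200))/(1+9/400) = 8121/10000 ≈ 0.812100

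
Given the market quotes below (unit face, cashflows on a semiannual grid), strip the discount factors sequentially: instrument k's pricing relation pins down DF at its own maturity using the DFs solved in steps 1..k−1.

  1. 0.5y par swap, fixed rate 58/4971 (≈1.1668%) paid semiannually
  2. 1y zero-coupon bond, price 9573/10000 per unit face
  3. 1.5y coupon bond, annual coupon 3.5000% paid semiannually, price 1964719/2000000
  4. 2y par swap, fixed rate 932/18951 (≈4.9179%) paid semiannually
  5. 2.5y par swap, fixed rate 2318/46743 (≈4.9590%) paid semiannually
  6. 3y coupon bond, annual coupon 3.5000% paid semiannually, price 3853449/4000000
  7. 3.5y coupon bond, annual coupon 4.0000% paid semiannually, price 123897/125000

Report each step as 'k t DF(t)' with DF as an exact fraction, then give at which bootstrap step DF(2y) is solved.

step 1 [0.5y] swap r/2=29/4971: DF=(1 − 29/4971·(0))/(1+29/4971) = 4971/5000 ≈ 0.994200
step 2 [1y] zero: DF = P = 9573/10000 ≈ 0.957300
step 3 [1.5y] bond c/2=7/400: DF=(1964719/2000000 − 7/400·(0.994200+0.957300))/(1+7/400) = 9319/10000 ≈ 0.931900
step 4 [2y] swap r/2=466/18951: DF=(1 − 466/18951·(0.994200+0.957300+0.931900))/(1+466/18951) = 2267/2500 ≈ 0.906800
step 5 [2.5y] swap r/2=1159/46743: DF=(1 − 1159/46743·(0.994200+0.957300+0.931900+0.906800))/(1+1159/46743) = 8841/10000 ≈ 0.884100
step 6 [3y] bond c/2=7/400: DF=(3853449/4000000 − 7/400·(0.994200+0.957300+0.931900+0.906800+0.884100))/(1+7/400) = 1083/1250 ≈ 0.866400
step 7 [3.5y] bond c/2=1/50: DF=(123897/125000 − 1/50·(0.994200+0.957300+0.931900+0.906800+0.884100+0.866400))/(1+1/50) = 8631/10000 ≈ 0.863100

1 1/2 4971/5000
2 1 9573/10000
3 3/2 9319/10000
4 2 2267/2500
5 5/2 8841/10000
6 3 1083/1250
7 7/2 8631/10000
DF(2y) is solved at step 4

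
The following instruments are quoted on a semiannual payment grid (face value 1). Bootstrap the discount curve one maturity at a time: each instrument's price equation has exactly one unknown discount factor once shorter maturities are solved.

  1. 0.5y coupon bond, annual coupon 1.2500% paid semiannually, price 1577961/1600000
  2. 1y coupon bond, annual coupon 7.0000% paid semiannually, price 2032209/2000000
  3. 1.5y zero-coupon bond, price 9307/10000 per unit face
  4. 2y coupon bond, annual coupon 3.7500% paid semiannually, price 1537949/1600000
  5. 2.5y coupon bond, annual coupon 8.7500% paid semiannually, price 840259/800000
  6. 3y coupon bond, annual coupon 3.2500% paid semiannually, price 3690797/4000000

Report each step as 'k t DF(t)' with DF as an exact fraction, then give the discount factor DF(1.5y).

1 1/2 9801/10000
2 1 4743/5000
3 3/2 9307/10000
4 2 8909/10000
5 5/2 8491/10000
6 3 1043/1250
DF(1.5y) = 9307/10000 ≈ 0.930700

step 1 [0.5y] bond c/2=1/160: DF=(1577961/1600000 − 1/160·(0))/(1+1/160) = 9801/10000 ≈ 0.980100
step 2 [1y] bond c/2=7/200: DF=(2032209/2000000 − 7/200·(0.980100))/(1+7/200) = 4743/5000 ≈ 0.948600
step 3 [1.5y] zero: DF = P = 9307/10000 ≈ 0.930700
step 4 [2y] bond c/2=3/160: DF=(1537949/1600000 − 3/160·(0.980100+0.948600+0.930700))/(1+3/160) = 8909/10000 ≈ 0.890900
step 5 [2.5y] bond c/2=7/160: DF=(840259/800000 − 7/160·(0.980100+0.948600+0.930700+0.890900))/(1+7/160) = 8491/10000 ≈ 0.849100
step 6 [3y] bond c/2=13/800: DF=(3690797/4000000 − 13/800·(0.980100+0.948600+0.930700+0.890900+0.849100))/(1+13/800) = 1043/1250 ≈ 0.834400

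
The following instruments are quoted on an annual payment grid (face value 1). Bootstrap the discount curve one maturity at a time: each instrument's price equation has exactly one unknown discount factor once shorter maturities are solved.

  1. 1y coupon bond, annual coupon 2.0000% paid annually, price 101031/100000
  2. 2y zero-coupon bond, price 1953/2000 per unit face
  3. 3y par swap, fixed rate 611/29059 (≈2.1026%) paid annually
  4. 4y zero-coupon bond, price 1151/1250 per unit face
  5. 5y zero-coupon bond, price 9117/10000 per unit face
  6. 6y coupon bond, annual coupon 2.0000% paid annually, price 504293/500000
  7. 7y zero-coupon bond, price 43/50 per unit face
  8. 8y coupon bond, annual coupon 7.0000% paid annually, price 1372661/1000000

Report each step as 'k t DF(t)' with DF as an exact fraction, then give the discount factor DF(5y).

1 1 1981/2000
2 2 1953/2000
3 3 9389/10000
4 4 1151/1250
5 5 9117/10000
6 6 8959/10000
7 7 43/50
8 8 429/500
DF(5y) = 9117/10000 ≈ 0.911700

step 1 [1y] bond c/1=1/50: DF=(101031/100000 − 1/50·(0))/(1+1/50) = 1981/2000 ≈ 0.990500
step 2 [2y] zero: DF = P = 1953/2000 ≈ 0.976500
step 3 [3y] swap r/1=611/29059: DF=(1 − 611/29059·(0.990500+0.976500))/(1+611/29059) = 9389/10000 ≈ 0.938900
step 4 [4y] zero: DF = P = 1151/1250 ≈ 0.920800
step 5 [5y] zero: DF = P = 9117/10000 ≈ 0.911700
step 6 [6y] bond c/1=1/50: DF=(504293/500000 − 1/50·(0.990500+0.976500+0.938900+0.920800+0.911700))/(1+1/50) = 8959/10000 ≈ 0.895900
step 7 [7y] zero: DF = P = 43/50 ≈ 0.860000
step 8 [8y] bond c/1=7/100: DF=(1372661/1000000 − 7/100·(0.990500+0.976500+0.938900+0.920800+0.911700+0.895900+0.860000))/(1+7/100) = 429/500 ≈ 0.858000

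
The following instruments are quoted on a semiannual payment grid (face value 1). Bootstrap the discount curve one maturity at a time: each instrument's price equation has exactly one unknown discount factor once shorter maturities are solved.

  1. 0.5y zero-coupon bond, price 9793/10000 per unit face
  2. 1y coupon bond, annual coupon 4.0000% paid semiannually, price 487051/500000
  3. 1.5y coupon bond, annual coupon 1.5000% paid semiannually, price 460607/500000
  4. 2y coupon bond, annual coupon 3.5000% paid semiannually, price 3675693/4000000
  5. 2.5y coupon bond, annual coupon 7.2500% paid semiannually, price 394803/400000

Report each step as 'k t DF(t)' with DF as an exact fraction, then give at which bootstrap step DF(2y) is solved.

1 1/2 9793/10000
2 1 4679/5000
3 3/2 9001/10000
4 2 8547/10000
5 5/2 8241/10000
DF(2y) is solved at step 4

step 1 [0.5y] zero: DF = P = 9793/10000 ≈ 0.979300
step 2 [1y] bond c/2=1/50: DF=(487051/500000 − 1/50·(0.979300))/(1+1/50) = 4679/5000 ≈ 0.935800
step 3 [1.5y] bond c/2=3/400: DF=(460607/500000 − 3/400·(0.979300+0.935800))/(1+3/400) = 9001/10000 ≈ 0.900100
step 4 [2y] bond c/2=7/400: DF=(3675693/4000000 − 7/400·(0.979300+0.935800+0.900100))/(1+7/400) = 8547/10000 ≈ 0.854700
step 5 [2.5y] bond c/2=29/800: DF=(394803/400000 − 29/800·(0.979300+0.935800+0.900100+0.854700))/(1+29/800) = 8241/10000 ≈ 0.824100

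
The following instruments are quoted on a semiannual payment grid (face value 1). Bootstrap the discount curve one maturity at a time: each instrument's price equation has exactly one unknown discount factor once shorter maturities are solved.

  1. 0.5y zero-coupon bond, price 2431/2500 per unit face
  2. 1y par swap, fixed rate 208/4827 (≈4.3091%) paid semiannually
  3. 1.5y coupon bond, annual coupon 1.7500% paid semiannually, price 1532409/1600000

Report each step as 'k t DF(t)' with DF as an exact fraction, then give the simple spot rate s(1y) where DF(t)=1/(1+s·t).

step 1 [0.5y] zero: DF = P = 2431/2500 ≈ 0.972400
step 2 [1y] swap r/2=104/4827: DF=(1 − 104/4827·(0.972400))/(1+104/4827) = 599/625 ≈ 0.958400
step 3 [1.5y] bond c/2=7/800: DF=(1532409/1600000 − 7/800·(0.972400+0.958400))/(1+7/800) = 9327/10000 ≈ 0.932700

1 1/2 2431/2500
2 1 599/625
3 3/2 9327/10000
s(1y) = (1/(599/625) − 1)/(1) = 26/599 ≈ 4.3406%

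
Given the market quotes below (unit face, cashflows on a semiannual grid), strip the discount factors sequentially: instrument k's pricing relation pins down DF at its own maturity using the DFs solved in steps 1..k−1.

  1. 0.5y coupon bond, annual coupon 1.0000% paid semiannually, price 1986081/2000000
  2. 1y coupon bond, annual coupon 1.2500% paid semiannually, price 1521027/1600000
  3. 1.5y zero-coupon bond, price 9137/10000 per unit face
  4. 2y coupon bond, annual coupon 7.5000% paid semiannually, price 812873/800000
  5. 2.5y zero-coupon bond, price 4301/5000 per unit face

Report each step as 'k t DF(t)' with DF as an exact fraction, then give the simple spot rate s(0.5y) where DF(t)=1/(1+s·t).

step 1 [0.5y] bond c/2=1/200: DF=(1986081/2000000 − 1/200·(0))/(1+1/200) = 9881/10000 ≈ 0.988100
step 2 [1y] bond c/2=1/160: DF=(1521027/1600000 − 1/160·(0.988100))/(1+1/160) = 4693/5000 ≈ 0.938600
step 3 [1.5y] zero: DF = P = 9137/10000 ≈ 0.913700
step 4 [2y] bond c/2=3/80: DF=(812873/800000 − 3/80·(0.988100+0.938600+0.913700))/(1+3/80) = 8767/10000 ≈ 0.876700
step 5 [2.5y] zero: DF = P = 4301/5000 ≈ 0.860200

1 1/2 9881/10000
2 1 4693/5000
3 3/2 9137/10000
4 2 8767/10000
5 5/2 4301/5000
s(0.5y) = (1/(9881/10000) − 1)/(1/2) = 238/9881 ≈ 2.4087%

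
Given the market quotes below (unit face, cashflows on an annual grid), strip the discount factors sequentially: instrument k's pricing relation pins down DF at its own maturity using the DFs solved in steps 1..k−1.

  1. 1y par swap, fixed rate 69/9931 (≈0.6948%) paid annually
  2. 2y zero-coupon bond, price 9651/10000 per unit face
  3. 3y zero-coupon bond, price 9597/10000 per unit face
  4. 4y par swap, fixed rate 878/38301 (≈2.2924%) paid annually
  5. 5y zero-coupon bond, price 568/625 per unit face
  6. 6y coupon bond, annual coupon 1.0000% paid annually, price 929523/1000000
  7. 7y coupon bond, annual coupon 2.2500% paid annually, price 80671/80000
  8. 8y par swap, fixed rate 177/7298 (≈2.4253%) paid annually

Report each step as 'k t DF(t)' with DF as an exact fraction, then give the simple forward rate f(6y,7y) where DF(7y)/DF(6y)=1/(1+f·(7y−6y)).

1 1 9931/10000
2 2 9651/10000
3 3 9597/10000
4 4 4561/5000
5 5 568/625
6 6 4367/5000
7 7 8627/10000
8 8 823/1000
f(6y,7y) = ((4367/5000)/(8627/10000) − 1)/(1) = 107/8627 ≈ 1.2403%

step 1 [1y] swap r/1=69/9931: DF=(1 − 69/9931·(0))/(1+69/9931) = 9931/10000 ≈ 0.993100
step 2 [2y] zero: DF = P = 9651/10000 ≈ 0.965100
step 3 [3y] zero: DF = P = 9597/10000 ≈ 0.959700
step 4 [4y] swap r/1=878/38301: DF=(1 − 878/38301·(0.993100+0.965100+0.959700))/(1+878/38301) = 4561/5000 ≈ 0.912200
step 5 [5y] zero: DF = P = 568/625 ≈ 0.908800
step 6 [6y] bond c/1=1/100: DF=(929523/1000000 − 1/100·(0.993100+0.965100+0.959700+0.912200+0.908800))/(1+1/100) = 4367/5000 ≈ 0.873400
step 7 [7y] bond c/1=9/400: DF=(80671/80000 − 9/400·(0.993100+0.965100+0.959700+0.912200+0.908800+0.873400))/(1+9/400) = 8627/10000 ≈ 0.862700
step 8 [8y] swap r/1=177/7298: DF=(1 − 177/7298·(0.993100+0.965100+0.959700+0.912200+0.908800+0.873400+0.862700))/(1+177/7298) = 823/1000 ≈ 0.823000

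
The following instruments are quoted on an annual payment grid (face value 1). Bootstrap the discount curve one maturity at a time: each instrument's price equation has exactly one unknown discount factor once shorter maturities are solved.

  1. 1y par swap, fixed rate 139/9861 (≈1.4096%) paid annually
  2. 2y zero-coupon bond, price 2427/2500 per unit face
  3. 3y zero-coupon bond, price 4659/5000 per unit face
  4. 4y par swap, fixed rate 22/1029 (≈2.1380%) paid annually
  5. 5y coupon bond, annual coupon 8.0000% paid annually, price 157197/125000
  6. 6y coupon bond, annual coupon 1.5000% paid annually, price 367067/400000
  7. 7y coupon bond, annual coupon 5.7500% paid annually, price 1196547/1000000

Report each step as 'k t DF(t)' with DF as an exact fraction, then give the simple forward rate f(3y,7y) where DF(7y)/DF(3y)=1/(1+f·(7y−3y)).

1 1 9861/10000
2 2 2427/2500
3 3 4659/5000
4 4 4593/5000
5 5 1103/1250
6 6 2087/2500
7 7 8311/10000
f(3y,7y) = ((4659/5000)/(8311/10000) − 1)/(4) = 1007/33244 ≈ 3.0291%

step 1 [1y] swap r/1=139/9861: DF=(1 − 139/9861·(0))/(1+139/9861) = 9861/10000 ≈ 0.986100
step 2 [2y] zero: DF = P = 2427/2500 ≈ 0.970800
step 3 [3y] zero: DF = P = 4659/5000 ≈ 0.931800
step 4 [4y] swap r/1=22/1029: DF=(1 − 22/1029·(0.986100+0.970800+0.931800))/(1+22/1029) = 4593/5000 ≈ 0.918600
step 5 [5y] bond c/1=2/25: DF=(157197/125000 − 2/25·(0.986100+0.970800+0.931800+0.918600))/(1+2/25) = 1103/1250 ≈ 0.882400
step 6 [6y] bond c/1=3/200: DF=(367067/400000 − 3/200·(0.986100+0.970800+0.931800+0.918600+0.882400))/(1+3/200) = 2087/2500 ≈ 0.834800
step 7 [7y] bond c/1=23/400: DF=(1196547/1000000 − 23/400·(0.986100+0.970800+0.931800+0.918600+0.882400+0.834800))/(1+23/400) = 8311/10000 ≈ 0.831100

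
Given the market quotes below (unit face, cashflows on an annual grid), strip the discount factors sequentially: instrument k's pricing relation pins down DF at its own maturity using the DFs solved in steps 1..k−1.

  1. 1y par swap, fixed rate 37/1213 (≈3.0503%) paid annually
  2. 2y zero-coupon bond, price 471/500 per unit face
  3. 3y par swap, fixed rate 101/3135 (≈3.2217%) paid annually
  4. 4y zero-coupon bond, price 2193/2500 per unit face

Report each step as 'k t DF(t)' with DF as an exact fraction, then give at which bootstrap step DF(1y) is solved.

step 1 [1y] swap r/1=37/1213: DF=(1 − 37/1213·(0))/(1+37/1213) = 1213/1250 ≈ 0.970400
step 2 [2y] zero: DF = P = 471/500 ≈ 0.942000
step 3 [3y] swap r/1=101/3135: DF=(1 − 101/3135·(0.970400+0.942000))/(1+101/3135) = 9091/10000 ≈ 0.909100
step 4 [4y] zero: DF = P = 2193/2500 ≈ 0.877200

1 1 1213/1250
2 2 471/500
3 3 9091/10000
4 4 2193/2500
DF(1y) is solved at step 1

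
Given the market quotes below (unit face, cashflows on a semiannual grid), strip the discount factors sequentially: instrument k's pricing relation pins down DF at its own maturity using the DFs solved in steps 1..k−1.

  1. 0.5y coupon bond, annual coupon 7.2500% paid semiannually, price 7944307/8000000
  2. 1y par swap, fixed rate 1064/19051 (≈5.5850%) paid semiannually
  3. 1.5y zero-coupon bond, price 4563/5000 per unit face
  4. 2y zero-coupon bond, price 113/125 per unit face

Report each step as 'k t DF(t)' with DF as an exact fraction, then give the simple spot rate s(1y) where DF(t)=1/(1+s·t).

1 1/2 9583/10000
2 1 2367/2500
3 3/2 4563/5000
4 2 113/125
s(1y) = (1/(2367/2500) − 1)/(1) = 133/2367 ≈ 5.6189%

step 1 [0.5y] bond c/2=29/800: DF=(7944307/8000000 − 29/800·(0))/(1+29/800) = 9583/10000 ≈ 0.958300
step 2 [1y] swap r/2=532/19051: DF=(1 − 532/19051·(0.958300))/(1+532/19051) = 2367/2500 ≈ 0.946800
step 3 [1.5y] zero: DF = P = 4563/5000 ≈ 0.912600
step 4 [2y] zero: DF = P = 113/125 ≈ 0.904000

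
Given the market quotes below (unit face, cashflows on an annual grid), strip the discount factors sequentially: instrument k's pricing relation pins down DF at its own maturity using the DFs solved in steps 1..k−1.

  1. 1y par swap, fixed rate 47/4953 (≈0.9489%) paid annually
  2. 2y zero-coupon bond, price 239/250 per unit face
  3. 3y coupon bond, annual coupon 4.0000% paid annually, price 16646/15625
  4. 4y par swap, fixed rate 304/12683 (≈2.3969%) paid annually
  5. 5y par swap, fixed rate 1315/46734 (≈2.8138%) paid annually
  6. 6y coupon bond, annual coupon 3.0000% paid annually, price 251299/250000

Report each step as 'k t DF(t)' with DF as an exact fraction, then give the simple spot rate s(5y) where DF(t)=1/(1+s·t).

step 1 [1y] swap r/1=47/4953: DF=(1 − 47/4953·(0))/(1+47/4953) = 4953/5000 ≈ 0.990600
step 2 [2y] zero: DF = P = 239/250 ≈ 0.956000
step 3 [3y] bond c/1=1/25: DF=(16646/15625 − 1/25·(0.990600+0.956000))/(1+1/25) = 1899/2000 ≈ 0.949500
step 4 [4y] swap r/1=304/12683: DF=(1 − 304/12683·(0.990600+0.956000+0.949500))/(1+304/12683) = 568/625 ≈ 0.908800
step 5 [5y] swap r/1=1315/46734: DF=(1 − 1315/46734·(0.990600+0.956000+0.949500+0.908800))/(1+1315/46734) = 1737/2000 ≈ 0.868500
step 6 [6y] bond c/1=3/100: DF=(251299/250000 − 3/100·(0.990600+0.956000+0.949500+0.908800+0.868500))/(1+3/100) = 4199/5000 ≈ 0.839800

1 1 4953/5000
2 2 239/250
3 3 1899/2000
4 4 568/625
5 5 1737/2000
6 6 4199/5000
s(5y) = (1/(1737/2000) − 1)/(5) = 263/8685 ≈ 3.0282%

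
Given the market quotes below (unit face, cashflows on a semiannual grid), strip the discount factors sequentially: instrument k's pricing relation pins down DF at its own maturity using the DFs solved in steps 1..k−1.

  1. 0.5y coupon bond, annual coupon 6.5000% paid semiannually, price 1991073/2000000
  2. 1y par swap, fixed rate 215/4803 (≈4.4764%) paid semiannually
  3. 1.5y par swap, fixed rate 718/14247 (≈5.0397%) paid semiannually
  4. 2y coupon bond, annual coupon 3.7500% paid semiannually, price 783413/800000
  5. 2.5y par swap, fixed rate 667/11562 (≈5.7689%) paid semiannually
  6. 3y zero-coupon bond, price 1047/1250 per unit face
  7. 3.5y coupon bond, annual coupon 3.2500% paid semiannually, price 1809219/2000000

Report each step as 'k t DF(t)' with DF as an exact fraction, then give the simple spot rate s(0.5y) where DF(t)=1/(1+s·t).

step 1 [0.5y] bond c/2=13/400: DF=(1991073/2000000 − 13/400·(0))/(1+13/400) = 4821/5000 ≈ 0.964200
step 2 [1y] swap r/2=215/9606: DF=(1 − 215/9606·(0.964200))/(1+215/9606) = 957/1000 ≈ 0.957000
step 3 [1.5y] swap r/2=359/14247: DF=(1 − 359/14247·(0.964200+0.957000))/(1+359/14247) = 4641/5000 ≈ 0.928200
step 4 [2y] bond c/2=3/160: DF=(783413/800000 − 3/160·(0.964200+0.957000+0.928200))/(1+3/160) = 568/625 ≈ 0.908800
step 5 [2.5y] swap r/2=667/23124: DF=(1 − 667/23124·(0.964200+0.957000+0.928200+0.908800))/(1+667/23124) = 4333/5000 ≈ 0.866600
step 6 [3y] zero: DF = P = 1047/1250 ≈ 0.837600
step 7 [3.5y] bond c/2=13/800: DF=(1809219/2000000 − 13/800·(0.964200+0.957000+0.928200+0.908800+0.866600+0.837600))/(1+13/800) = 2007/2500 ≈ 0.802800

1 1/2 4821/5000
2 1 957/1000
3 3/2 4641/5000
4 2 568/625
5 5/2 4333/5000
6 3 1047/1250
7 7/2 2007/2500
s(0.5y) = (1/(4821/5000) − 1)/(1/2) = 358/4821 ≈ 7.4258%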